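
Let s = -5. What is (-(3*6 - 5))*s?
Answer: 65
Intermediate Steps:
(-(3*6 - 5))*s = -(3*6 - 5)*(-5) = -(18 - 5)*(-5) = -1*13*(-5) = -13*(-5) = 65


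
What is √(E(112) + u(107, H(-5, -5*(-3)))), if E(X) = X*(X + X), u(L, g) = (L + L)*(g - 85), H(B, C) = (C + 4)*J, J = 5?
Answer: 2*√6807 ≈ 165.01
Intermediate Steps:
H(B, C) = 20 + 5*C (H(B, C) = (C + 4)*5 = (4 + C)*5 = 20 + 5*C)
u(L, g) = 2*L*(-85 + g) (u(L, g) = (2*L)*(-85 + g) = 2*L*(-85 + g))
E(X) = 2*X² (E(X) = X*(2*X) = 2*X²)
√(E(112) + u(107, H(-5, -5*(-3)))) = √(2*112² + 2*107*(-85 + (20 + 5*(-5*(-3))))) = √(2*12544 + 2*107*(-85 + (20 + 5*15))) = √(25088 + 2*107*(-85 + (20 + 75))) = √(25088 + 2*107*(-85 + 95)) = √(25088 + 2*107*10) = √(25088 + 2140) = √27228 = 2*√6807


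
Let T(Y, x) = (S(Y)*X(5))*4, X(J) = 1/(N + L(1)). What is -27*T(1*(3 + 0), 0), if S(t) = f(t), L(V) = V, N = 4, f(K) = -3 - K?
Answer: 648/5 ≈ 129.60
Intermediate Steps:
S(t) = -3 - t
X(J) = ⅕ (X(J) = 1/(4 + 1) = 1/5 = ⅕)
T(Y, x) = -12/5 - 4*Y/5 (T(Y, x) = ((-3 - Y)*(⅕))*4 = (-⅗ - Y/5)*4 = -12/5 - 4*Y/5)
-27*T(1*(3 + 0), 0) = -27*(-12/5 - 4*(3 + 0)/5) = -27*(-12/5 - 4*3/5) = -27*(-12/5 - ⅘*3) = -27*(-12/5 - 12/5) = -27*(-24/5) = 648/5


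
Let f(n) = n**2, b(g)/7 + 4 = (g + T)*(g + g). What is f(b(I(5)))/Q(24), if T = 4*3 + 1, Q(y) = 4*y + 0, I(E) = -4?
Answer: 17689/6 ≈ 2948.2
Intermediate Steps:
Q(y) = 4*y
T = 13 (T = 12 + 1 = 13)
b(g) = -28 + 14*g*(13 + g) (b(g) = -28 + 7*((g + 13)*(g + g)) = -28 + 7*((13 + g)*(2*g)) = -28 + 7*(2*g*(13 + g)) = -28 + 14*g*(13 + g))
f(b(I(5)))/Q(24) = (-28 + 14*(-4)**2 + 182*(-4))**2/((4*24)) = (-28 + 14*16 - 728)**2/96 = (-28 + 224 - 728)**2*(1/96) = (-532)**2*(1/96) = 283024*(1/96) = 17689/6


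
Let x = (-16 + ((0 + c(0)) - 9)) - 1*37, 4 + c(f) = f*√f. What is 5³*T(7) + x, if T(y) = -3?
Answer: -441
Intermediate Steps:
c(f) = -4 + f^(3/2) (c(f) = -4 + f*√f = -4 + f^(3/2))
x = -66 (x = (-16 + ((0 + (-4 + 0^(3/2))) - 9)) - 1*37 = (-16 + ((0 + (-4 + 0)) - 9)) - 37 = (-16 + ((0 - 4) - 9)) - 37 = (-16 + (-4 - 9)) - 37 = (-16 - 13) - 37 = -29 - 37 = -66)
5³*T(7) + x = 5³*(-3) - 66 = 125*(-3) - 66 = -375 - 66 = -441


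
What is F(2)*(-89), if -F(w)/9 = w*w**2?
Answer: 6408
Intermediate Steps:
F(w) = -9*w**3 (F(w) = -9*w*w**2 = -9*w**3)
F(2)*(-89) = -9*2**3*(-89) = -9*8*(-89) = -72*(-89) = 6408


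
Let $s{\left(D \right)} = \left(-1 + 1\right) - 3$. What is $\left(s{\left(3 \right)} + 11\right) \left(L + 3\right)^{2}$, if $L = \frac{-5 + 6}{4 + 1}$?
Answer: $\frac{2048}{25} \approx 81.92$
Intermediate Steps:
$s{\left(D \right)} = -3$ ($s{\left(D \right)} = 0 - 3 = -3$)
$L = \frac{1}{5}$ ($L = 1 \cdot \frac{1}{5} = \frac{1}{5} \approx 0.2$)
$\left(s{\left(3 \right)} + 11\right) \left(L + 3\right)^{2} = \left(-3 + 11\right) \left(\frac{1}{5} + 3\right)^{2} = 8 \left(\frac{16}{5}\right)^{2} = 8 \cdot \frac{256}{25} = \frac{2048}{25}$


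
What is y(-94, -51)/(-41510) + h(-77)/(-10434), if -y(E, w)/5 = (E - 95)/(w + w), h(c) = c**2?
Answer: -119493545/210370308 ≈ -0.56802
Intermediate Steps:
y(E, w) = -5*(-95 + E)/(2*w) (y(E, w) = -5*(E - 95)/(w + w) = -5*(-95 + E)/(2*w))
y(-94, -51)/(-41510) + h(-77)/(-10434) = ((5/2)*(95 - 1*(-94))/(-51))/(-41510) + (-77)**2/(-10434) = ((5/2)*(-1/51)*(95 + 94))*(-1/41510) + 5929*(-1/10434) = ((5/2)*(-1/51)*189)*(-1/41510) - 5929/10434 = -315/34*(-1/41510) - 5929/10434 = 9/40324 - 5929/10434 = -119493545/210370308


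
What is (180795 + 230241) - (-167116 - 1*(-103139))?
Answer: 475013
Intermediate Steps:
(180795 + 230241) - (-167116 - 1*(-103139)) = 411036 - (-167116 + 103139) = 411036 - 1*(-63977) = 411036 + 63977 = 475013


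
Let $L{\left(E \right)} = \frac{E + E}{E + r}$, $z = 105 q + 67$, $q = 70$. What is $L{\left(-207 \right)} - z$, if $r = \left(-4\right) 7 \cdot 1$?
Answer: $- \frac{1742581}{235} \approx -7415.2$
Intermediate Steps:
$z = 7417$ ($z = 105 \cdot 70 + 67 = 7350 + 67 = 7417$)
$r = -28$ ($r = \left(-28\right) 1 = -28$)
$L{\left(E \right)} = \frac{2 E}{-28 + E}$ ($L{\left(E \right)} = \frac{E + E}{E - 28} = \frac{2 E}{-28 + E}$)
$L{\left(-207 \right)} - z = 2 \left(-207\right) \frac{1}{-28 - 207} - 7417 = 2 \left(-207\right) \frac{1}{-235} - 7417 = 2 \left(-207\right) \left(- \frac{1}{235}\right) - 7417 = \frac{414}{235} - 7417 = - \frac{1742581}{235}$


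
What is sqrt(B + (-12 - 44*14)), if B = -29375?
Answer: I*sqrt(30003) ≈ 173.21*I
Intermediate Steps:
sqrt(B + (-12 - 44*14)) = sqrt(-29375 + (-12 - 44*14)) = sqrt(-29375 + (-12 - 616)) = sqrt(-29375 - 628) = sqrt(-30003) = I*sqrt(30003)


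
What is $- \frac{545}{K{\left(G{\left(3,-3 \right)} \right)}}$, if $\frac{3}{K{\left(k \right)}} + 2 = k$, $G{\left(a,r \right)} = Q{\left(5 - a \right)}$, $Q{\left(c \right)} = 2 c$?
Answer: $- \frac{1090}{3} \approx -363.33$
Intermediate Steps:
$G{\left(a,r \right)} = 10 - 2 a$ ($G{\left(a,r \right)} = 2 \left(5 - a\right) = 10 - 2 a$)
$K{\left(k \right)} = \frac{3}{-2 + k}$
$- \frac{545}{K{\left(G{\left(3,-3 \right)} \right)}} = - \frac{545}{3 \frac{1}{-2 + \left(10 - 6\right)}} = - \frac{545}{3 \frac{1}{-2 + 4}} = - \frac{545}{3 \cdot \frac{1}{2}} = - \frac{545}{\frac{3}{2}} = \left(-545\right) \frac{2}{3} = - \frac{1090}{3}$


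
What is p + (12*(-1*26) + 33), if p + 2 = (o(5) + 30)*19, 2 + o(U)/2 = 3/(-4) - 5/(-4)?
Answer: 232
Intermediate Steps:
o(U) = -3 (o(U) = -4 + 2*(3/(-4) - 5/(-4)) = -4 + 2*(3*(-1/4) - 5*(-1/4)) = -4 + 2*(-3/4 + 5/4) = -4 + 2*(1/2) = -4 + 1 = -3)
p = 511 (p = -2 + (-3 + 30)*19 = -2 + 27*19 = -2 + 513 = 511)
p + (12*(-1*26) + 33) = 511 + (12*(-1*26) + 33) = 511 + (12*(-26) + 33) = 511 + (-312 + 33) = 511 - 279 = 232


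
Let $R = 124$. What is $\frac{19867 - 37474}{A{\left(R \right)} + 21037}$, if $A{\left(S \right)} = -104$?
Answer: $- \frac{17607}{20933} \approx -0.84111$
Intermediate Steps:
$\frac{19867 - 37474}{A{\left(R \right)} + 21037} = \frac{19867 - 37474}{-104 + 21037} = - \frac{17607}{20933}$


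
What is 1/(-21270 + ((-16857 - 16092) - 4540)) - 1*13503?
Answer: -793422778/58759 ≈ -13503.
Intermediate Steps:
1/(-21270 + ((-16857 - 16092) - 4540)) - 1*13503 = 1/(-21270 + (-32949 - 4540)) - 13503 = 1/(-21270 - 37489) - 13503 = 1/(-58759) - 13503 = -1/58759 - 13503 = -793422778/58759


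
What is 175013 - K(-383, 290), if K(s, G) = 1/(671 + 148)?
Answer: 143335646/819 ≈ 1.7501e+5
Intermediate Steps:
K(s, G) = 1/819
175013 - K(-383, 290) = 175013 - 1*1/819 = 175013 - 1/819 = 143335646/819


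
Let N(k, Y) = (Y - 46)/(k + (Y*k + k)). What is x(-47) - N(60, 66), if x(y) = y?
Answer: -9589/204 ≈ -47.005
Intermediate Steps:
N(k, Y) = (-46 + Y)/(2*k + Y*k) (N(k, Y) = (-46 + Y)/(k + (k + Y*k)) = (-46 + Y)/(2*k + Y*k))
x(-47) - N(60, 66) = -47 - (-46 + 66)/(60*(2 + 66)) = -47 - 20/(60*68) = -47 - 1*1/204 = -47 - 1/204 = -9589/204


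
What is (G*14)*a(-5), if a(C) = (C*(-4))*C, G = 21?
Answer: -29400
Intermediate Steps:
a(C) = -4*C² (a(C) = (-4*C)*C = -4*C²)
(G*14)*a(-5) = (21*14)*(-4*(-5)²) = 294*(-4*25) = 294*(-100) = -29400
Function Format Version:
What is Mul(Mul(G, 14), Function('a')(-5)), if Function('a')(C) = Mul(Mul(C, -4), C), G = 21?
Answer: -29400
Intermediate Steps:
Function('a')(C) = Mul(-4, Pow(C, 2)) (Function('a')(C) = Mul(Mul(-4, C), C) = Mul(-4, Pow(C, 2)))
Mul(Mul(G, 14), Function('a')(-5)) = Mul(Mul(21, 14), Mul(-4, Pow(-5, 2))) = Mul(294, Mul(-4, 25)) = Mul(294, -100) = -29400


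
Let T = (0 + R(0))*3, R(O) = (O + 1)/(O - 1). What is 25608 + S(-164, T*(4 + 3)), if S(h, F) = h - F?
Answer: 25465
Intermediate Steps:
R(O) = (1 + O)/(-1 + O)
T = -3 (T = (0 + (1 + 0)/(-1 + 0))*3 = (0 + 1/(-1))*3 = (0 - 1*1)*3 = (0 - 1)*3 = -1*3 = -3)
25608 + S(-164, T*(4 + 3)) = 25608 + (-164 - (-3)*(4 + 3)) = 25608 + (-164 - (-3)*7) = 25608 + (-164 - 1*(-21)) = 25608 + (-164 + 21) = 25608 - 143 = 25465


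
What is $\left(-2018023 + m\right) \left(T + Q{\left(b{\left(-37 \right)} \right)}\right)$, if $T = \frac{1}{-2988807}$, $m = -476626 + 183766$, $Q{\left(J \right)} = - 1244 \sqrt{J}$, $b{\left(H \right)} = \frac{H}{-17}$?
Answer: $\frac{2310883}{2988807} + \frac{2874738452 \sqrt{629}}{17} \approx 4.2411 \cdot 10^{9}$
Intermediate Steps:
$b{\left(H \right)} = - \frac{H}{17}$ ($b{\left(H \right)} = H \left(- \frac{1}{17}\right) = - \frac{H}{17}$)
$m = -292860$
$T = - \frac{1}{2988807} \approx -3.3458 \cdot 10^{-7}$
$\left(-2018023 + m\right) \left(T + Q{\left(b{\left(-37 \right)} \right)}\right) = \left(-2018023 - 292860\right) \left(- \frac{1}{2988807} - 1244 \sqrt{\left(- \frac{1}{17}\right) \left(-37\right)}\right) = - 2310883 \left(- \frac{1}{2988807} - 1244 \sqrt{\frac{37}{17}}\right) = - 2310883 \left(- \frac{1}{2988807} - 1244 \frac{\sqrt{629}}{17}\right) = - 2310883 \left(- \frac{1}{2988807} - \frac{1244 \sqrt{629}}{17}\right) = \frac{2310883}{2988807} + \frac{2874738452 \sqrt{629}}{17}$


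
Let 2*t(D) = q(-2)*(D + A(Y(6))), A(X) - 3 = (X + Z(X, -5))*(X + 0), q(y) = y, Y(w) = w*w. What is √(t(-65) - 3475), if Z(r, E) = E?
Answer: I*√4529 ≈ 67.298*I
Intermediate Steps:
Y(w) = w²
A(X) = 3 + X*(-5 + X) (A(X) = 3 + (X - 5)*(X + 0) = 3 + (-5 + X)*X = 3 + X*(-5 + X))
t(D) = -1119 - D (t(D) = (-2*(D + (3 + (6²)² - 5*6²)))/2 = (-2*(D + (3 + 36² - 5*36)))/2 = (-2*(D + (3 + 1296 - 180)))/2 = (-2*(D + 1119))/2 = (-2*(1119 + D))/2 = (-2238 - 2*D)/2 = -1119 - D)
√(t(-65) - 3475) = √((-1119 - 1*(-65)) - 3475) = √((-1119 + 65) - 3475) = √(-1054 - 3475) = √(-4529) = I*√4529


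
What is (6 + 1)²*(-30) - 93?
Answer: -1563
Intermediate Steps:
(6 + 1)²*(-30) - 93 = 7²*(-30) - 93 = 49*(-30) - 93 = -1470 - 93 = -1563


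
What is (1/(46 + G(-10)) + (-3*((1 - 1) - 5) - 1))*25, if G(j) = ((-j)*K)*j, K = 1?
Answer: 18875/54 ≈ 349.54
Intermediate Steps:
G(j) = -j² (G(j) = (-j*1)*j = (-j)*j = -j²)
(1/(46 + G(-10)) + (-3*((1 - 1) - 5) - 1))*25 = (1/(46 - 1*(-10)²) + (-3*((1 - 1) - 5) - 1))*25 = (1/(46 - 1*100) + (-3*(0 - 5) - 1))*25 = (1/(46 - 100) + (-3*(-5) - 1))*25 = (1/(-54) + (15 - 1))*25 = (-1/54 + 14)*25 = (755/54)*25 = 18875/54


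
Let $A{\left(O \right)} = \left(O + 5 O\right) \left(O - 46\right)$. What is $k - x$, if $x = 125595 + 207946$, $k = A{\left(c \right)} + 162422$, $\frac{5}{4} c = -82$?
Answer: $- \frac{3179831}{25} \approx -1.2719 \cdot 10^{5}$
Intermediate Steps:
$c = - \frac{328}{5}$ ($c = \frac{4}{5} \left(-82\right) = - \frac{328}{5} \approx -65.6$)
$A{\left(O \right)} = 6 O \left(-46 + O\right)$
$k = \frac{5158694}{25}$ ($k = 6 \left(- \frac{328}{5}\right) \left(-46 - \frac{328}{5}\right) + 162422 = 6 \left(- \frac{328}{5}\right) \left(- \frac{558}{5}\right) + 162422 = \frac{1098144}{25} + 162422 = \frac{5158694}{25} \approx 2.0635 \cdot 10^{5}$)
$x = 333541$
$k - x = \frac{5158694}{25} - 333541 = - \frac{3179831}{25}$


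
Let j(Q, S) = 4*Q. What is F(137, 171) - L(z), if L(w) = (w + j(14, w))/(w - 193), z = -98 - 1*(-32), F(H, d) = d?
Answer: 44279/259 ≈ 170.96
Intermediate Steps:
z = -66 (z = -98 + 32 = -66)
L(w) = (56 + w)/(-193 + w) (L(w) = (w + 4*14)/(w - 193) = (w + 56)/(-193 + w) = (56 + w)/(-193 + w))
F(137, 171) - L(z) = 171 - (56 - 66)/(-193 - 66) = 171 - (-10)/(-259) = 171 - (-1)*(-10)/259 = 171 - 1*10/259 = 171 - 10/259 = 44279/259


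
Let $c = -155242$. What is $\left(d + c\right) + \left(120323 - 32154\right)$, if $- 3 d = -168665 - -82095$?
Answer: $- \frac{114649}{3} \approx -38216.0$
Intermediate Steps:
$d = \frac{86570}{3}$ ($d = - \frac{-168665 - -82095}{3} = - \frac{-168665 + 82095}{3} = \left(- \frac{1}{3}\right) \left(-86570\right) = \frac{86570}{3} \approx 28857.0$)
$\left(d + c\right) + \left(120323 - 32154\right) = \left(\frac{86570}{3} - 155242\right) + \left(120323 - 32154\right) = - \frac{379156}{3} + 88169 = - \frac{114649}{3}$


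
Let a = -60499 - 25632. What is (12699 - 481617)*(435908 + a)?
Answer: -164016731286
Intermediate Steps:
a = -86131
(12699 - 481617)*(435908 + a) = (12699 - 481617)*(435908 - 86131) = -468918*349777 = -164016731286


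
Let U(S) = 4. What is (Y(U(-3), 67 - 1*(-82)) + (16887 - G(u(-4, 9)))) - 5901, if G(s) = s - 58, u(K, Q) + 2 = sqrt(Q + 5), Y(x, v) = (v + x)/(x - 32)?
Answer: 309135/28 - sqrt(14) ≈ 11037.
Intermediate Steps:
Y(x, v) = (v + x)/(-32 + x)
u(K, Q) = -2 + sqrt(5 + Q) (u(K, Q) = -2 + sqrt(Q + 5) = -2 + sqrt(5 + Q))
G(s) = -58 + s
(Y(U(-3), 67 - 1*(-82)) + (16887 - G(u(-4, 9)))) - 5901 = (((67 - 1*(-82)) + 4)/(-32 + 4) + (16887 - (-58 + (-2 + sqrt(5 + 9))))) - 5901 = (((67 + 82) + 4)/(-28) + (16887 - (-58 + (-2 + sqrt(14))))) - 5901 = (-(149 + 4)/28 + (16887 - (-60 + sqrt(14)))) - 5901 = (-1/28*153 + (16887 + (60 - sqrt(14)))) - 5901 = (-153/28 + (16947 - sqrt(14))) - 5901 = (474363/28 - sqrt(14)) - 5901 = 309135/28 - sqrt(14)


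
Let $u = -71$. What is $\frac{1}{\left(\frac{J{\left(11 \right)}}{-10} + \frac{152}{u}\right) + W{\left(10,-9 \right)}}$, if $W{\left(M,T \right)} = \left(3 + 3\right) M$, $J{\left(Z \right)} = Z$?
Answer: $\frac{710}{40299} \approx 0.017618$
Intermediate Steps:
$W{\left(M,T \right)} = 6 M$
$\frac{1}{\left(\frac{J{\left(11 \right)}}{-10} + \frac{152}{u}\right) + W{\left(10,-9 \right)}} = \frac{1}{\left(\frac{11}{-10} + \frac{152}{-71}\right) + 6 \cdot 10} = \frac{1}{\left(11 \left(- \frac{1}{10}\right) + 152 \left(- \frac{1}{71}\right)\right) + 60} = \frac{1}{\left(- \frac{11}{10} - \frac{152}{71}\right) + 60} = \frac{1}{- \frac{2301}{710} + 60} = \frac{1}{\frac{40299}{710}} = \frac{710}{40299}$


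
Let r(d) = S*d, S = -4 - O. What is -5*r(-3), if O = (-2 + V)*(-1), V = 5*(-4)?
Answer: -390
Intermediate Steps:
V = -20
O = 22 (O = (-2 - 20)*(-1) = -22*(-1) = 22)
S = -26 (S = -4 - 1*22 = -4 - 22 = -26)
r(d) = -26*d
-5*r(-3) = -5*(-26*(-3)) = -5*78 = -1*390 = -390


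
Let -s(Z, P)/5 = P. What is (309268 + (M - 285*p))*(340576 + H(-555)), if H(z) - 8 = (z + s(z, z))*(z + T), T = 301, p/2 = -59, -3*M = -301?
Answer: -76590155840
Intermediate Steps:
M = 301/3 (M = -1/3*(-301) = 301/3 ≈ 100.33)
s(Z, P) = -5*P
p = -118 (p = 2*(-59) = -118)
H(z) = 8 - 4*z*(301 + z) (H(z) = 8 + (z - 5*z)*(z + 301) = 8 + (-4*z)*(301 + z) = 8 - 4*z*(301 + z))
(309268 + (M - 285*p))*(340576 + H(-555)) = (309268 + (301/3 - 285*(-118)))*(340576 + (8 - 1204*(-555) - 4*(-555)**2)) = (309268 + (301/3 + 33630))*(340576 + (8 + 668220 - 4*308025)) = (309268 + 101191/3)*(340576 + (8 + 668220 - 1232100)) = 1028995*(340576 - 563872)/3 = (1028995/3)*(-223296) = -76590155840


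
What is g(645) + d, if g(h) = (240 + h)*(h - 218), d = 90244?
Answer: 468139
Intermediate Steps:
g(h) = (-218 + h)*(240 + h) (g(h) = (240 + h)*(-218 + h) = (-218 + h)*(240 + h))
g(645) + d = (-52320 + 645² + 22*645) + 90244 = (-52320 + 416025 + 14190) + 90244 = 377895 + 90244 = 468139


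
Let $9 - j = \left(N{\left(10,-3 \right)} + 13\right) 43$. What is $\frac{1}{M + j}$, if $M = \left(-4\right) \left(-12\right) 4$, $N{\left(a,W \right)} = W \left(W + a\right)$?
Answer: $\frac{1}{545} \approx 0.0018349$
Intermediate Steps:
$j = 353$ ($j = 9 - \left(- 3 \left(-3 + 10\right) + 13\right) 43 = 9 - \left(\left(-3\right) 7 + 13\right) 43 = 9 - \left(-21 + 13\right) 43 = 9 - \left(-8\right) 43 = 9 - -344 = 9 + 344 = 353$)
$M = 192$ ($M = 48 \cdot 4 = 192$)
$\frac{1}{M + j} = \frac{1}{192 + 353} = \frac{1}{545}$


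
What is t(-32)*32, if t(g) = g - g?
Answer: 0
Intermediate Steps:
t(g) = 0
t(-32)*32 = 0*32 = 0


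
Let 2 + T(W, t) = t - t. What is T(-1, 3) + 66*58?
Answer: 3826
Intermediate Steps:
T(W, t) = -2 (T(W, t) = -2 + (t - t) = -2 + 0 = -2)
T(-1, 3) + 66*58 = -2 + 66*58 = -2 + 3828 = 3826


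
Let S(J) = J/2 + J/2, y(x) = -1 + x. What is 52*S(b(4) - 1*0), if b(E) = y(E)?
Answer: 156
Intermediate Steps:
b(E) = -1 + E
S(J) = J (S(J) = J*(½) + J*(½) = J/2 + J/2 = J)
52*S(b(4) - 1*0) = 52*((-1 + 4) - 1*0) = 52*(3 + 0) = 52*3 = 156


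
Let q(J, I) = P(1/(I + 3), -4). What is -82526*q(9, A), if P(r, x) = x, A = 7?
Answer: 330104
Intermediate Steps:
q(J, I) = -4
-82526*q(9, A) = -82526*(-4) = 330104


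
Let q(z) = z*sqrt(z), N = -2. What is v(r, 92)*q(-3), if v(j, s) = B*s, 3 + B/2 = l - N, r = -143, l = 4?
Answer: -1656*I*sqrt(3) ≈ -2868.3*I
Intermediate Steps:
q(z) = z**(3/2)
B = 6 (B = -6 + 2*(4 - 1*(-2)) = -6 + 2*(4 + 2) = -6 + 2*6 = -6 + 12 = 6)
v(j, s) = 6*s
v(r, 92)*q(-3) = (6*92)*(-3)**(3/2) = 552*(-3*I*sqrt(3)) = -1656*I*sqrt(3)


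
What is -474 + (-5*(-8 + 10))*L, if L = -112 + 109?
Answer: -444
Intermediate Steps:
L = -3
-474 + (-5*(-8 + 10))*L = -474 - 5*(-8 + 10)*(-3) = -474 - 5*2*(-3) = -474 - 10*(-3) = -474 + 30 = -444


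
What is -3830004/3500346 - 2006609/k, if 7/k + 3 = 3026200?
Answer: -3542580087383892781/4083737 ≈ -8.6748e+11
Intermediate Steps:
k = 7/3026197 (k = 7/(-3 + 3026200) = 7/3026197 ≈ 2.3131e-6)
-3830004/3500346 - 2006609/k = -3830004/3500346 - 2006609/7/3026197 = -3830004*1/3500346 - 2006609*3026197/7 = -638334/583391 - 6072394135973/7 = -3542580087383892781/4083737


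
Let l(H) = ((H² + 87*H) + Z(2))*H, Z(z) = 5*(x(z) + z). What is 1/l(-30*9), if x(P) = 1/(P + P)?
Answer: -2/26687475 ≈ -7.4942e-8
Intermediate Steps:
x(P) = 1/(2*P)
Z(z) = 5*z + 5/(2*z) (Z(z) = 5*(1/(2*z) + z) = 5*(z + 1/(2*z)) = 5*z + 5/(2*z))
l(H) = H*(45/4 + H² + 87*H) (l(H) = ((H² + 87*H) + (5*2 + (5/2)/2))*H = ((H² + 87*H) + (10 + (5/2)*(½)))*H = ((H² + 87*H) + (10 + 5/4))*H = ((H² + 87*H) + 45/4)*H = (45/4 + H² + 87*H)*H = H*(45/4 + H² + 87*H))
1/l(-30*9) = 1/((-30*9)*(45 + 4*(-30*9)² + 348*(-30*9))/4) = 1/((¼)*(-270)*(45 + 4*(-270)² + 348*(-270))) = 1/((¼)*(-270)*(45 + 4*72900 - 93960)) = 1/((¼)*(-270)*(45 + 291600 - 93960)) = 1/((¼)*(-270)*197685) = 1/(-26687475/2) = -2/26687475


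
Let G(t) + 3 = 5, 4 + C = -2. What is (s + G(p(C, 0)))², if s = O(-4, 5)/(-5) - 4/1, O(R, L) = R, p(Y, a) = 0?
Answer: 36/25 ≈ 1.4400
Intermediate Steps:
C = -6 (C = -4 - 2 = -6)
G(t) = 2 (G(t) = -3 + 5 = 2)
s = -16/5 (s = -4/(-5) - 4/1 = -4*(-⅕) - 4*1 = ⅘ - 4 = -16/5 ≈ -3.2000)
(s + G(p(C, 0)))² = (-16/5 + 2)² = (-6/5)² = 36/25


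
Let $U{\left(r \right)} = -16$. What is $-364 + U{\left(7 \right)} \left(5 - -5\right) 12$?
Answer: $-2284$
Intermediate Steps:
$-364 + U{\left(7 \right)} \left(5 - -5\right) 12 = -364 - 16 \left(5 - -5\right) 12 = -364 - 16 \left(5 + 5\right) 12 = -364 - 16 \cdot 10 \cdot 12 = -364 - 1920 = -2284$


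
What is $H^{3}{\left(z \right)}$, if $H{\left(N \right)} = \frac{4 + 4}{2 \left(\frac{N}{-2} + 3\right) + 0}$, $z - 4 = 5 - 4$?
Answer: $512$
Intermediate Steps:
$z = 5$ ($z = 4 + \left(5 - 4\right) = 4 + 1 = 5$)
$H{\left(N \right)} = \frac{8}{6 - N}$ ($H{\left(N \right)} = \frac{8}{2 \left(N \left(- \frac{1}{2}\right) + 3\right) + 0} = \frac{8}{2 \left(- \frac{N}{2} + 3\right) + 0} = \frac{8}{2 \left(3 - \frac{N}{2}\right) + 0} = \frac{8}{\left(6 - N\right) + 0} = \frac{8}{6 - N}$)
$H^{3}{\left(z \right)} = \left(- \frac{8}{-6 + 5}\right)^{3} = \left(- \frac{8}{-1}\right)^{3} = \left(\left(-8\right) \left(-1\right)\right)^{3} = 8^{3} = 512$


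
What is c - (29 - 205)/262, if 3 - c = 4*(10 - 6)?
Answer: -1615/131 ≈ -12.328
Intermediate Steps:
c = -13 (c = 3 - 4*(10 - 6) = 3 - 4*4 = 3 - 1*16 = 3 - 16 = -13)
c - (29 - 205)/262 = -13 - (29 - 205)/262 = -13 - (-176)/262 = -13 - 1*(-88/131) = -13 + 88/131 = -1615/131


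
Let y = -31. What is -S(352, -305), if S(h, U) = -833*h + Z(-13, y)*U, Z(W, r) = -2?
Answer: 292606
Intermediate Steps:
S(h, U) = -833*h - 2*U
-S(352, -305) = -(-833*352 - 2*(-305)) = -(-293216 + 610) = -1*(-292606) = 292606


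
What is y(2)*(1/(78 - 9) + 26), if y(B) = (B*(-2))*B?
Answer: -14360/69 ≈ -208.12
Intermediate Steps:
y(B) = -2*B² (y(B) = (-2*B)*B = -2*B²)
y(2)*(1/(78 - 9) + 26) = (-2*2²)*(1/(78 - 9) + 26) = (-2*4)*(1/69 + 26) = -8*(1/69 + 26) = -8*1795/69 = -14360/69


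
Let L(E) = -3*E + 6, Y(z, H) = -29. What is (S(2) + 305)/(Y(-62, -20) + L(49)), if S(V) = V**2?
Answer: -309/170 ≈ -1.8176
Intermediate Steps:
L(E) = 6 - 3*E
(S(2) + 305)/(Y(-62, -20) + L(49)) = (2**2 + 305)/(-29 + (6 - 3*49)) = (4 + 305)/(-29 + (6 - 147)) = 309/(-29 - 141) = 309/(-170) = 309*(-1/170) = -309/170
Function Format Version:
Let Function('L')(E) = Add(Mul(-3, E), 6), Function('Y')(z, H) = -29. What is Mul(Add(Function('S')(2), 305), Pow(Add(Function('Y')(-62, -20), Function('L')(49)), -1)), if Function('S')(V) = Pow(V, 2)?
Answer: Rational(-309, 170) ≈ -1.8176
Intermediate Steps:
Function('L')(E) = Add(6, Mul(-3, E))
Mul(Add(Function('S')(2), 305), Pow(Add(Function('Y')(-62, -20), Function('L')(49)), -1)) = Mul(Add(Pow(2, 2), 305), Pow(Add(-29, Add(6, Mul(-3, 49))), -1)) = Mul(Add(4, 305), Pow(Add(-29, Add(6, -147)), -1)) = Mul(309, Pow(Add(-29, -141), -1)) = Mul(309, Pow(-170, -1)) = Mul(309, Rational(-1, 170)) = Rational(-309, 170)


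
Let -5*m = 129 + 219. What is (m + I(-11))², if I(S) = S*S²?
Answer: 49042009/25 ≈ 1.9617e+6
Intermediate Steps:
I(S) = S³
m = -348/5 (m = -(129 + 219)/5 = -⅕*348 = -348/5 ≈ -69.600)
(m + I(-11))² = (-348/5 + (-11)³)² = (-348/5 - 1331)² = (-7003/5)² = 49042009/25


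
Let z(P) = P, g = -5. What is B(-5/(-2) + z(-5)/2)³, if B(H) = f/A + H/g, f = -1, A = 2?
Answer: -⅛ ≈ -0.12500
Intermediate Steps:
B(H) = -½ - H/5 (B(H) = -1/2 + H/(-5) = -1*½ + H*(-⅕) = -½ - H/5)
B(-5/(-2) + z(-5)/2)³ = (-½ - (-5/(-2) - 5/2)/5)³ = (-½ - (-5*(-½) - 5*½)/5)³ = (-½ - (5/2 - 5/2)/5)³ = (-½ - ⅕*0)³ = (-½ + 0)³ = (-½)³ = -⅛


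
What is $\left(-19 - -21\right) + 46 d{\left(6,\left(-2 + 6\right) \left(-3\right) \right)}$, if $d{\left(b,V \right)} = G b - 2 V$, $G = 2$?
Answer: $1658$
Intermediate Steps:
$d{\left(b,V \right)} = - 2 V + 2 b$ ($d{\left(b,V \right)} = 2 b - 2 V = - 2 V + 2 b$)
$\left(-19 - -21\right) + 46 d{\left(6,\left(-2 + 6\right) \left(-3\right) \right)} = \left(-19 - -21\right) + 46 \left(- 2 \left(-2 + 6\right) \left(-3\right) + 2 \cdot 6\right) = \left(-19 + 21\right) + 46 \left(- 2 \cdot 4 \left(-3\right) + 12\right) = 2 + 46 \left(\left(-2\right) \left(-12\right) + 12\right) = 2 + 46 \left(24 + 12\right) = 2 + 46 \cdot 36 = 2 + 1656 = 1658$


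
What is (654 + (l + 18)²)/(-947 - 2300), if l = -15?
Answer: -39/191 ≈ -0.20419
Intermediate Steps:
(654 + (l + 18)²)/(-947 - 2300) = (654 + (-15 + 18)²)/(-947 - 2300) = (654 + 3²)/(-3247) = -(654 + 9)/3247 = -1/3247*663 = -39/191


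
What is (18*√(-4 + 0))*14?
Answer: 504*I ≈ 504.0*I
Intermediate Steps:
(18*√(-4 + 0))*14 = (18*√(-4))*14 = (18*(2*I))*14 = (36*I)*14 = 504*I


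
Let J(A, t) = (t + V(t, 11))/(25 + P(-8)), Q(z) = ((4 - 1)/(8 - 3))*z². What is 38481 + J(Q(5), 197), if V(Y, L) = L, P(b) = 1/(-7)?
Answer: 3348575/87 ≈ 38489.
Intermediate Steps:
P(b) = -⅐
Q(z) = 3*z²/5 (Q(z) = (3/5)*z² = (3*(⅕))*z² = 3*z²/5)
J(A, t) = 77/174 + 7*t/174 (J(A, t) = (t + 11)/(25 - ⅐) = (11 + t)/(174/7) = (11 + t)*(7/174) = 77/174 + 7*t/174)
38481 + J(Q(5), 197) = 38481 + (77/174 + (7/174)*197) = 38481 + (77/174 + 1379/174) = 38481 + 728/87 = 3348575/87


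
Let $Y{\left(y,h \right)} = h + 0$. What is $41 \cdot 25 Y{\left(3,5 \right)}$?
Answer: $5125$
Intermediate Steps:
$Y{\left(y,h \right)} = h$
$41 \cdot 25 Y{\left(3,5 \right)} = 41 \cdot 25 \cdot 5 = 1025 \cdot 5 = 5125$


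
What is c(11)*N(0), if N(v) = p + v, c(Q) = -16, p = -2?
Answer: 32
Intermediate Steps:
N(v) = -2 + v
c(11)*N(0) = -16*(-2 + 0) = -16*(-2) = 32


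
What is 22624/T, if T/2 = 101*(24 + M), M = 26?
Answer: 56/25 ≈ 2.2400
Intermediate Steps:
T = 10100 (T = 2*(101*(24 + 26)) = 2*(101*50) = 2*5050 = 10100)
22624/T = 22624/10100 = 22624*(1/10100) = 56/25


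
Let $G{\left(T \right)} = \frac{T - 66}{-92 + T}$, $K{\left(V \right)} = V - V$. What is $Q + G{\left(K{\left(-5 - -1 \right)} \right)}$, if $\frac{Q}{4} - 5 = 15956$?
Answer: $\frac{2936857}{46} \approx 63845.0$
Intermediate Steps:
$Q = 63844$ ($Q = 20 + 4 \cdot 15956 = 20 + 63824 = 63844$)
$K{\left(V \right)} = 0$
$G{\left(T \right)} = \frac{-66 + T}{-92 + T}$
$Q + G{\left(K{\left(-5 - -1 \right)} \right)} = 63844 + \frac{-66 + 0}{-92 + 0} = 63844 + \frac{1}{-92} \left(-66\right) = 63844 - - \frac{33}{46} = 63844 + \frac{33}{46} = \frac{2936857}{46}$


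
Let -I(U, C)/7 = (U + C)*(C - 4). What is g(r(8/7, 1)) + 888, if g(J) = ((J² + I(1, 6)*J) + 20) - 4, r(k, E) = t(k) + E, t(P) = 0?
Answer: 807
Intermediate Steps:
I(U, C) = -7*(-4 + C)*(C + U) (I(U, C) = -7*(U + C)*(C - 4) = -7*(C + U)*(-4 + C) = -7*(-4 + C)*(C + U))
r(k, E) = E (r(k, E) = 0 + E = E)
g(J) = 16 + J² - 98*J (g(J) = ((J² + (-7*6² + 28*6 + 28*1 - 7*6*1)*J) + 20) - 4 = ((J² + (-7*36 + 168 + 28 - 42)*J) + 20) - 4 = ((J² + (-252 + 168 + 28 - 42)*J) + 20) - 4 = ((J² - 98*J) + 20) - 4 = (20 + J² - 98*J) - 4 = 16 + J² - 98*J)
g(r(8/7, 1)) + 888 = (16 + 1² - 98*1) + 888 = (16 + 1 - 98) + 888 = -81 + 888 = 807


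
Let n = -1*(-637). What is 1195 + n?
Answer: 1832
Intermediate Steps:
n = 637
1195 + n = 1195 + 637 = 1832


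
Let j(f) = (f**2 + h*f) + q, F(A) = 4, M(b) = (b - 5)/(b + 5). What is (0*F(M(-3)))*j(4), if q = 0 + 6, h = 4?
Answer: 0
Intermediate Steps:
M(b) = (-5 + b)/(5 + b)
q = 6
j(f) = 6 + f**2 + 4*f (j(f) = (f**2 + 4*f) + 6 = 6 + f**2 + 4*f)
(0*F(M(-3)))*j(4) = (0*4)*(6 + 4**2 + 4*4) = 0*(6 + 16 + 16) = 0*38 = 0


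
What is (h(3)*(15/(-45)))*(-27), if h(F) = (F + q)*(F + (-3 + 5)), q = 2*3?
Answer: 405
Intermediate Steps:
q = 6
h(F) = (2 + F)*(6 + F) (h(F) = (F + 6)*(F + (-3 + 5)) = (6 + F)*(F + 2) = (6 + F)*(2 + F) = (2 + F)*(6 + F))
(h(3)*(15/(-45)))*(-27) = ((12 + 3² + 8*3)*(15/(-45)))*(-27) = ((12 + 9 + 24)*(15*(-1/45)))*(-27) = (45*(-⅓))*(-27) = -15*(-27) = 405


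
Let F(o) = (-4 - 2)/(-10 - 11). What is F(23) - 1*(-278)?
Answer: 1948/7 ≈ 278.29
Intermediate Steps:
F(o) = 2/7 (F(o) = -6/(-21) = -6*(-1/21) = 2/7)
F(23) - 1*(-278) = 2/7 - 1*(-278) = 2/7 + 278 = 1948/7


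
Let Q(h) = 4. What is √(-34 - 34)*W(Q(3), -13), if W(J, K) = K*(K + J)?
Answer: 234*I*√17 ≈ 964.81*I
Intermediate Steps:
W(J, K) = K*(J + K)
√(-34 - 34)*W(Q(3), -13) = √(-34 - 34)*(-13*(4 - 13)) = √(-68)*(-13*(-9)) = (2*I*√17)*117 = 234*I*√17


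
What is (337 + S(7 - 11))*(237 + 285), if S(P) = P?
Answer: 173826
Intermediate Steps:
(337 + S(7 - 11))*(237 + 285) = (337 + (7 - 11))*(237 + 285) = (337 - 4)*522 = 333*522 = 173826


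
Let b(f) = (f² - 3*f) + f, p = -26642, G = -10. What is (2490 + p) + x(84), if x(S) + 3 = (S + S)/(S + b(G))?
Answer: -410621/17 ≈ -24154.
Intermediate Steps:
b(f) = f² - 2*f
x(S) = -3 + 2*S/(120 + S) (x(S) = -3 + (S + S)/(S - 10*(-2 - 10)) = -3 + (2*S)/(S - 10*(-12)) = -3 + (2*S)/(S + 120) = -3 + (2*S)/(120 + S) = -3 + 2*S/(120 + S))
(2490 + p) + x(84) = (2490 - 26642) + (-360 - 1*84)/(120 + 84) = -24152 + (-360 - 84)/204 = -24152 + (1/204)*(-444) = -24152 - 37/17 = -410621/17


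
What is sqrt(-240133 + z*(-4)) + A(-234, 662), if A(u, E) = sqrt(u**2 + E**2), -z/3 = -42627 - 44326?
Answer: 10*sqrt(4930) + I*sqrt(1283569) ≈ 702.14 + 1132.9*I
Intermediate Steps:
z = 260859 (z = -3*(-42627 - 44326) = -3*(-86953) = 260859)
A(u, E) = sqrt(E**2 + u**2)
sqrt(-240133 + z*(-4)) + A(-234, 662) = sqrt(-240133 + 260859*(-4)) + sqrt(662**2 + (-234)**2) = sqrt(-240133 - 1043436) + sqrt(438244 + 54756) = sqrt(-1283569) + sqrt(493000) = I*sqrt(1283569) + 10*sqrt(4930) = 10*sqrt(4930) + I*sqrt(1283569)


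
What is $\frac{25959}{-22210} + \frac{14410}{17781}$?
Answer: $- \frac{141530879}{394916010} \approx -0.35838$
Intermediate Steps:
$\frac{25959}{-22210} + \frac{14410}{17781} = 25959 \left(- \frac{1}{22210}\right) + 14410 \cdot \frac{1}{17781} = - \frac{25959}{22210} + \frac{14410}{17781} = - \frac{141530879}{394916010}$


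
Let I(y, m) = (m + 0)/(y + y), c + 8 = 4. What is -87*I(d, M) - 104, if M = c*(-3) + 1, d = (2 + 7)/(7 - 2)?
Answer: -2509/6 ≈ -418.17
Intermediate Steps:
d = 9/5 ≈ 1.8000
c = -4 (c = -8 + 4 = -4)
M = 13 (M = -4*(-3) + 1 = 12 + 1 = 13)
I(y, m) = m/(2*y) (I(y, m) = m/((2*y)) = m*(1/(2*y)) = m/(2*y))
-87*I(d, M) - 104 = -87*13/(2*9/5) - 104 = -87*13*5/(2*9) - 104 = -87*65/18 - 104 = -1885/6 - 104 = -2509/6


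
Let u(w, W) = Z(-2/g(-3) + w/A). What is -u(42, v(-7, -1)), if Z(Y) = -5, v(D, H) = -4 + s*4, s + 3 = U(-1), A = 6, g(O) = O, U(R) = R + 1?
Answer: 5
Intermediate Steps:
U(R) = 1 + R
s = -3 (s = -3 + (1 - 1) = -3 + 0 = -3)
v(D, H) = -16 (v(D, H) = -4 - 3*4 = -4 - 12 = -16)
u(w, W) = -5
-u(42, v(-7, -1)) = -1*(-5) = 5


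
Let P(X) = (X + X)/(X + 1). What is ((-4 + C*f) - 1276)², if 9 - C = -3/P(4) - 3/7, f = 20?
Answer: 217710025/196 ≈ 1.1108e+6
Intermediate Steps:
P(X) = 2*X/(1 + X) (P(X) = (2*X)/(1 + X) = 2*X/(1 + X))
C = 633/56 (C = 9 - (-3/(2*4/(1 + 4)) - 3/7) = 9 - (-3/(2*4/5) - 3*⅐) = 9 - (-3/(2*4*(⅕)) - 3/7) = 9 - (-3/8/5 - 3/7) = 9 - (-3*5/8 - 3/7) = 9 - (-15/8 - 3/7) = 9 - 1*(-129/56) = 9 + 129/56 = 633/56 ≈ 11.304)
((-4 + C*f) - 1276)² = ((-4 + (633/56)*20) - 1276)² = ((-4 + 3165/14) - 1276)² = (3109/14 - 1276)² = (-14755/14)² = 217710025/196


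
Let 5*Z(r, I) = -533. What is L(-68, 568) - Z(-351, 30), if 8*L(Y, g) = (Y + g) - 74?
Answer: 3197/20 ≈ 159.85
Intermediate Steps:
Z(r, I) = -533/5 (Z(r, I) = (⅕)*(-533) = -533/5)
L(Y, g) = -37/4 + Y/8 + g/8 (L(Y, g) = ((Y + g) - 74)/8 = (-74 + Y + g)/8 = -37/4 + Y/8 + g/8)
L(-68, 568) - Z(-351, 30) = (-37/4 + (⅛)*(-68) + (⅛)*568) - 1*(-533/5) = (-37/4 - 17/2 + 71) + 533/5 = 213/4 + 533/5 = 3197/20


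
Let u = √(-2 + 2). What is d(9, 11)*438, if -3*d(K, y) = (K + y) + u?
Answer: -2920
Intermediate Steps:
u = 0 (u = √0 = 0)
d(K, y) = -K/3 - y/3 (d(K, y) = -((K + y) + 0)/3 = -(K + y)/3 = -K/3 - y/3)
d(9, 11)*438 = (-⅓*9 - ⅓*11)*438 = (-3 - 11/3)*438 = -20/3*438 = -2920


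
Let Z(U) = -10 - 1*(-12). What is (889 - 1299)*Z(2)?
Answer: -820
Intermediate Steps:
Z(U) = 2 (Z(U) = -10 + 12 = 2)
(889 - 1299)*Z(2) = (889 - 1299)*2 = -410*2 = -820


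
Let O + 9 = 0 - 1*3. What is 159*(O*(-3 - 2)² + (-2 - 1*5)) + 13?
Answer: -48800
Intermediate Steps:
O = -12 (O = -9 + (0 - 1*3) = -9 + (0 - 3) = -9 - 3 = -12)
159*(O*(-3 - 2)² + (-2 - 1*5)) + 13 = 159*(-12*(-3 - 2)² + (-2 - 1*5)) + 13 = 159*(-12*(-5)² + (-2 - 5)) + 13 = 159*(-12*25 - 7) + 13 = 159*(-300 - 7) + 13 = 159*(-307) + 13 = -48813 + 13 = -48800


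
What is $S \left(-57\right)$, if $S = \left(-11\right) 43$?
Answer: $26961$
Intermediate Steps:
$S = -473$
$S \left(-57\right) = \left(-473\right) \left(-57\right) = 26961$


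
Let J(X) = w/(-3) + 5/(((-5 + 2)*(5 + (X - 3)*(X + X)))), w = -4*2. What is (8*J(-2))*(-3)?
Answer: -312/5 ≈ -62.400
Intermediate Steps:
w = -8
J(X) = 8/3 + 5/(-15 - 6*X*(-3 + X)) (J(X) = -8/(-3) + 5/(((-5 + 2)*(5 + (X - 3)*(X + X)))) = -8*(-⅓) + 5/((-3*(5 + (-3 + X)*(2*X)))) = 8/3 + 5/((-3*(5 + 2*X*(-3 + X)))) = 8/3 + 5/(-15 - 6*X*(-3 + X)))
(8*J(-2))*(-3) = (8*((35 - 48*(-2) + 16*(-2)²)/(3*(5 - 6*(-2) + 2*(-2)²))))*(-3) = (8*((35 + 96 + 16*4)/(3*(5 + 12 + 2*4))))*(-3) = (8*((35 + 96 + 64)/(3*(5 + 12 + 8))))*(-3) = (8*((⅓)*195/25))*(-3) = (8*((⅓)*(1/25)*195))*(-3) = (8*(13/5))*(-3) = (104/5)*(-3) = -312/5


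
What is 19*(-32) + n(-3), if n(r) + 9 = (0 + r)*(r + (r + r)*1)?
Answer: -590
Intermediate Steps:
n(r) = -9 + 3*r² (n(r) = -9 + (0 + r)*(r + (r + r)*1) = -9 + r*(r + (2*r)*1) = -9 + r*(r + 2*r) = -9 + r*(3*r) = -9 + 3*r²)
19*(-32) + n(-3) = 19*(-32) + (-9 + 3*(-3)²) = -608 + (-9 + 3*9) = -608 + (-9 + 27) = -608 + 18 = -590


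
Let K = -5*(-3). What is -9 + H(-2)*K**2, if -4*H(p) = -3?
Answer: 639/4 ≈ 159.75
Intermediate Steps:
K = 15
H(p) = 3/4 (H(p) = -1/4*(-3) = 3/4)
-9 + H(-2)*K**2 = -9 + (3/4)*15**2 = -9 + (3/4)*225 = -9 + 675/4 = 639/4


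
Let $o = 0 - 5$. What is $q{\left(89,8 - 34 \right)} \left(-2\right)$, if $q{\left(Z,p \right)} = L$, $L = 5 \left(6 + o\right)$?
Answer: $-10$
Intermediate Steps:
$o = -5$ ($o = 0 - 5 = -5$)
$L = 5$ ($L = 5 \left(6 - 5\right) = 5 \cdot 1 = 5$)
$q{\left(Z,p \right)} = 5$
$q{\left(89,8 - 34 \right)} \left(-2\right) = 5 \left(-2\right) = -10$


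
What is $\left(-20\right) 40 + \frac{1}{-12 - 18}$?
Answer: $- \frac{24001}{30} \approx -800.03$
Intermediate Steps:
$\left(-20\right) 40 + \frac{1}{-12 - 18} = -800 + \frac{1}{-30} = -800 - \frac{1}{30} = - \frac{24001}{30}$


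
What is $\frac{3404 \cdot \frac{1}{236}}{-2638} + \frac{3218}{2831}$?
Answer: $\frac{498446775}{440622502} \approx 1.1312$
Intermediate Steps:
$\frac{3404 \cdot \frac{1}{236}}{-2638} + \frac{3218}{2831} = 3404 \cdot \frac{1}{236} \left(- \frac{1}{2638}\right) + 3218 \cdot \frac{1}{2831} = \frac{851}{59} \left(- \frac{1}{2638}\right) + \frac{3218}{2831} = - \frac{851}{155642} + \frac{3218}{2831} = \frac{498446775}{440622502}$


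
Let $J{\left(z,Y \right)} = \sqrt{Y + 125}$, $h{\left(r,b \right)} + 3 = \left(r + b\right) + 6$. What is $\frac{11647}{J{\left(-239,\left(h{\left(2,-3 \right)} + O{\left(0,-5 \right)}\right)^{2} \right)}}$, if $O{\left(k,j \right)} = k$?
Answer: $\frac{11647 \sqrt{129}}{129} \approx 1025.5$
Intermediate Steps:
$h{\left(r,b \right)} = 3 + b + r$ ($h{\left(r,b \right)} = -3 + \left(\left(r + b\right) + 6\right) = -3 + \left(\left(b + r\right) + 6\right) = -3 + \left(6 + b + r\right) = 3 + b + r$)
$J{\left(z,Y \right)} = \sqrt{125 + Y}$
$\frac{11647}{J{\left(-239,\left(h{\left(2,-3 \right)} + O{\left(0,-5 \right)}\right)^{2} \right)}} = \frac{11647}{\sqrt{125 + \left(\left(3 - 3 + 2\right) + 0\right)^{2}}} = \frac{11647}{\sqrt{125 + \left(2 + 0\right)^{2}}} = \frac{11647}{\sqrt{125 + 2^{2}}} = \frac{11647}{\sqrt{125 + 4}} = \frac{11647}{\sqrt{129}} = 11647 \frac{\sqrt{129}}{129} = \frac{11647 \sqrt{129}}{129}$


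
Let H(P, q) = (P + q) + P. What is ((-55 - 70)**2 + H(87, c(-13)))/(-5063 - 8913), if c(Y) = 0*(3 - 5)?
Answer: -15799/13976 ≈ -1.1304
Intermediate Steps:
c(Y) = 0 (c(Y) = 0*(-2) = 0)
H(P, q) = q + 2*P
((-55 - 70)**2 + H(87, c(-13)))/(-5063 - 8913) = ((-55 - 70)**2 + (0 + 2*87))/(-5063 - 8913) = ((-125)**2 + (0 + 174))/(-13976) = (15625 + 174)*(-1/13976) = 15799*(-1/13976) = -15799/13976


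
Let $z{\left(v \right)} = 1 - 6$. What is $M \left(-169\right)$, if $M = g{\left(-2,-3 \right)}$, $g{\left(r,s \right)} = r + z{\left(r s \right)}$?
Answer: $1183$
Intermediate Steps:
$z{\left(v \right)} = -5$ ($z{\left(v \right)} = 1 - 6 = -5$)
$g{\left(r,s \right)} = -5 + r$ ($g{\left(r,s \right)} = r - 5 = -5 + r$)
$M = -7$ ($M = -5 - 2 = -7$)
$M \left(-169\right) = \left(-7\right) \left(-169\right) = 1183$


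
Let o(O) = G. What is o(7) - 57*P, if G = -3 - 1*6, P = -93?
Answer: 5292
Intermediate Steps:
G = -9 (G = -3 - 6 = -9)
o(O) = -9
o(7) - 57*P = -9 - 57*(-93) = -9 + 5301 = 5292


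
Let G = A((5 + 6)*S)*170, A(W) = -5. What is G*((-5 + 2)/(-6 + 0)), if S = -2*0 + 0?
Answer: -425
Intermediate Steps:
S = 0 (S = 0 + 0 = 0)
G = -850 (G = -5*170 = -850)
G*((-5 + 2)/(-6 + 0)) = -850*(-5 + 2)/(-6 + 0) = -(-2550)/(-6) = -(-2550)*(-1)/6 = -850*1/2 = -425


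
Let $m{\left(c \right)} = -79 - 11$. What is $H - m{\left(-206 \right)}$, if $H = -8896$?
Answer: $-8806$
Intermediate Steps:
$m{\left(c \right)} = -90$
$H - m{\left(-206 \right)} = -8896 - -90 = -8896 + 90 = -8806$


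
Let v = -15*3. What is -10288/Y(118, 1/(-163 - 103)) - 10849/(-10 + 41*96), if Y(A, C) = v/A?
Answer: 4765612979/176670 ≈ 26975.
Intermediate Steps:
v = -45
Y(A, C) = -45/A
-10288/Y(118, 1/(-163 - 103)) - 10849/(-10 + 41*96) = -10288/((-45/118)) - 10849/(-10 + 41*96) = -10288/((-45*1/118)) - 10849/(-10 + 3936) = -10288/(-45/118) - 10849/3926 = -10288*(-118/45) - 10849*1/3926 = 1213984/45 - 10849/3926 = 4765612979/176670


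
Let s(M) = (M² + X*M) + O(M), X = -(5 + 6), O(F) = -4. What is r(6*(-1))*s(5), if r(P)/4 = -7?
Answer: 952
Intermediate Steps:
r(P) = -28 (r(P) = 4*(-7) = -28)
X = -11 (X = -1*11 = -11)
s(M) = -4 + M² - 11*M (s(M) = (M² - 11*M) - 4 = -4 + M² - 11*M)
r(6*(-1))*s(5) = -28*(-4 + 5² - 11*5) = -28*(-4 + 25 - 55) = -28*(-34) = 952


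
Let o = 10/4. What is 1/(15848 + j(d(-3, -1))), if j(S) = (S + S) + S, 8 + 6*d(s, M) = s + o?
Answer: 4/63375 ≈ 6.3116e-5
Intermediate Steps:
o = 5/2 (o = 10*(¼) = 5/2 ≈ 2.5000)
d(s, M) = -11/12 + s/6 (d(s, M) = -4/3 + (s + 5/2)/6 = -4/3 + (5/2 + s)/6 = -4/3 + (5/12 + s/6) = -11/12 + s/6)
j(S) = 3*S (j(S) = 2*S + S = 3*S)
1/(15848 + j(d(-3, -1))) = 1/(15848 + 3*(-11/12 + (⅙)*(-3))) = 1/(15848 + 3*(-11/12 - ½)) = 1/(15848 + 3*(-17/12)) = 1/(15848 - 17/4) = 1/(63375/4) = 4/63375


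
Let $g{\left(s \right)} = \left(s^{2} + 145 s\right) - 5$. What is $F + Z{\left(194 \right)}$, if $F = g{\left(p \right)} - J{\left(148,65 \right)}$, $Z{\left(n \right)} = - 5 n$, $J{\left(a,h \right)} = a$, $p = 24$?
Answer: $2933$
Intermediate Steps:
$g{\left(s \right)} = -5 + s^{2} + 145 s$
$F = 3903$ ($F = \left(-5 + 24^{2} + 145 \cdot 24\right) - 148 = \left(-5 + 576 + 3480\right) - 148 = 4051 - 148 = 3903$)
$F + Z{\left(194 \right)} = 3903 - 970 = 2933$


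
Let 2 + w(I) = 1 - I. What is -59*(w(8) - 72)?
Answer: 4779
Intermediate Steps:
w(I) = -1 - I (w(I) = -2 + (1 - I) = -1 - I)
-59*(w(8) - 72) = -59*((-1 - 1*8) - 72) = -59*((-1 - 8) - 72) = -59*(-9 - 72) = -59*(-81) = 4779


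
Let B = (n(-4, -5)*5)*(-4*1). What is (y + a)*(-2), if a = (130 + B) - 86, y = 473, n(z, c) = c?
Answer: -1234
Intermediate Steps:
B = 100 (B = (-5*5)*(-4*1) = -25*(-4) = 100)
a = 144 (a = (130 + 100) - 86 = 230 - 86 = 144)
(y + a)*(-2) = (473 + 144)*(-2) = 617*(-2) = -1234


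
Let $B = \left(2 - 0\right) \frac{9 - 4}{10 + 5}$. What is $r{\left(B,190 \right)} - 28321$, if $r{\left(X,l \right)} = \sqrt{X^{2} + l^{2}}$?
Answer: $-28321 + \frac{2 \sqrt{81226}}{3} \approx -28131.0$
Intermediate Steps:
$B = \frac{2}{3}$ ($B = \left(2 + 0\right) \frac{5}{15} = 2 \cdot 5 \cdot \frac{1}{15} = 2 \cdot \frac{1}{3} = \frac{2}{3} \approx 0.66667$)
$r{\left(B,190 \right)} - 28321 = \sqrt{\left(\frac{2}{3}\right)^{2} + 190^{2}} - 28321 = \sqrt{\frac{4}{9} + 36100} - 28321 = \sqrt{\frac{324904}{9}} - 28321 = \frac{2 \sqrt{81226}}{3} - 28321 = -28321 + \frac{2 \sqrt{81226}}{3}$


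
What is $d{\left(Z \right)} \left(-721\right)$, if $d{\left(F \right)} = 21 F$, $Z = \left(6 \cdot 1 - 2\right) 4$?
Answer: $-242256$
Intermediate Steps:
$Z = 16$ ($Z = \left(6 - 2\right) 4 = 4 \cdot 4 = 16$)
$d{\left(Z \right)} \left(-721\right) = 21 \cdot 16 \left(-721\right) = 336 \left(-721\right) = -242256$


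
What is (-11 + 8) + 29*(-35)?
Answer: -1018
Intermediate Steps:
(-11 + 8) + 29*(-35) = -3 - 1015 = -1018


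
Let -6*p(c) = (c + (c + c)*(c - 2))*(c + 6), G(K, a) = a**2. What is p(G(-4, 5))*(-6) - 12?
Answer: 36413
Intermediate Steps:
p(c) = -(6 + c)*(c + 2*c*(-2 + c))/6 (p(c) = -(c + (c + c)*(c - 2))*(c + 6)/6 = -(c + (2*c)*(-2 + c))*(6 + c)/6 = -(c + 2*c*(-2 + c))*(6 + c)/6 = -(6 + c)*(c + 2*c*(-2 + c))/6)
p(G(-4, 5))*(-6) - 12 = ((1/6)*5**2*(18 - 9*5**2 - 2*(5**2)**2))*(-6) - 12 = ((1/6)*25*(18 - 9*25 - 2*25**2))*(-6) - 12 = ((1/6)*25*(18 - 225 - 2*625))*(-6) - 12 = ((1/6)*25*(18 - 225 - 1250))*(-6) - 12 = ((1/6)*25*(-1457))*(-6) - 12 = -36425/6*(-6) - 12 = 36425 - 12 = 36413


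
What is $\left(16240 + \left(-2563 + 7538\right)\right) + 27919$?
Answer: $49134$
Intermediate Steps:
$\left(16240 + \left(-2563 + 7538\right)\right) + 27919 = \left(16240 + 4975\right) + 27919 = 21215 + 27919 = 49134$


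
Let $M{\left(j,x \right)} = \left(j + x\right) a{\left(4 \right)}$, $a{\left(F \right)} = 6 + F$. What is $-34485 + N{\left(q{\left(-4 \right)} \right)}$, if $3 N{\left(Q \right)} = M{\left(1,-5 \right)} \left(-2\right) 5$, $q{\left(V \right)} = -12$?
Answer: $- \frac{103055}{3} \approx -34352.0$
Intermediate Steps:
$M{\left(j,x \right)} = 10 j + 10 x$ ($M{\left(j,x \right)} = \left(j + x\right) \left(6 + 4\right) = \left(j + x\right) 10 = 10 j + 10 x$)
$N{\left(Q \right)} = \frac{400}{3}$ ($N{\left(Q \right)} = \frac{\left(10 \cdot 1 + 10 \left(-5\right)\right) \left(-2\right) 5}{3} = \frac{\left(10 - 50\right) \left(-2\right) 5}{3} = \frac{\left(-40\right) \left(-2\right) 5}{3} = \frac{80 \cdot 5}{3} = \frac{1}{3} \cdot 400 = \frac{400}{3}$)
$-34485 + N{\left(q{\left(-4 \right)} \right)} = -34485 + \frac{400}{3} = - \frac{103055}{3}$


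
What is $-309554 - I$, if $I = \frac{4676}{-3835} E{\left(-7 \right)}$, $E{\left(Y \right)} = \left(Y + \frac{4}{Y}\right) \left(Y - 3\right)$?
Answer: $- \frac{237357110}{767} \approx -3.0946 \cdot 10^{5}$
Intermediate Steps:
$E{\left(Y \right)} = \left(-3 + Y\right) \left(Y + \frac{4}{Y}\right)$ ($E{\left(Y \right)} = \left(Y + \frac{4}{Y}\right) \left(-3 + Y\right) = \left(-3 + Y\right) \left(Y + \frac{4}{Y}\right)$)
$I = - \frac{70808}{767}$ ($I = \frac{4676}{-3835} \left(4 + \left(-7\right)^{2} - \frac{12}{-7} - -21\right) = 4676 \left(- \frac{1}{3835}\right) \left(4 + 49 - - \frac{12}{7} + 21\right) = - \frac{4676 \left(4 + 49 + \frac{12}{7} + 21\right)}{3835} = \left(- \frac{4676}{3835}\right) \frac{530}{7} = - \frac{70808}{767} \approx -92.318$)
$-309554 - I = -309554 - - \frac{70808}{767} = -309554 + \frac{70808}{767} = - \frac{237357110}{767}$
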